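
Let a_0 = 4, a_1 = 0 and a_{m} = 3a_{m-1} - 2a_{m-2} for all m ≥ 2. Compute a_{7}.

-504

The ordinary generating function has denominator 1 - 3q + 2q^2.
Iterating the recurrence: a_0,…,a_{7} = 4, 0, -8, -24, -56, -120, -248, -504.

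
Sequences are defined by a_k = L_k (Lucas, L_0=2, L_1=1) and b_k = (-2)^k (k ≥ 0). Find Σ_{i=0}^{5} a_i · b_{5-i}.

-59

Write out a_i and b_{5-i} for i = 0,…,5 and sum the products.
Σ = 2·(-32) + 1·16 + 3·(-8) + 4·4 + 7·(-2) + 11·1 = -59.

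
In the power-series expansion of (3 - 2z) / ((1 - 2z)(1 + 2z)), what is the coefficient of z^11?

The denominator gives the recurrence a_n = 4a_(n−2) for n ≥ 2; the numerator fixes a_0 = 3, a_1 = -2.
Iterating: 3, -2, 12, -8, 48, -32, 192, -128, 768, -512, 3072, -2048, so a_11 = -2048.

-2048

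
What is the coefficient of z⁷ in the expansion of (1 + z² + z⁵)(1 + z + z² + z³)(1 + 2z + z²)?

(1 + z² + z⁵) has coefficients 1,0,1,0,0,1 for degrees 0…5.
(1 + z + z² + z³) has coefficients 1,1,1,1,0,0,0,0 for degrees 0…7.
Finally multiplying by (1 + 2z + z²), the product of all factors after the first has coefficients 1,3,4,4,3,1,0,0 for degrees 0…7.
[z⁷] = 1·0 + 1·1 + 1·4 = 5.

5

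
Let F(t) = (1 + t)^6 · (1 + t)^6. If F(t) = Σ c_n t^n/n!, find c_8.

The EGF product rule gives c_8 = Σ_{k_1+k_2=8} C(8; k_1,k_2) · ∏ g_i(k_i), where (1+t)^6 gives the falling factorial (6)_k; (1+t)^6 gives the falling factorial (6)_k.
g_1(k) for k = 0…8: 1, 6, 30, 120, 360, 720, 720, 0, 0.
g_2(k) for k = 0…8: 1, 6, 30, 120, 360, 720, 720, 0, 0.
c_8 = Σ_k C(8,k)·g_1(k)·g_2(8−k) = 28·30·720 + 56·120·720 + 70·360·360 + 56·720·120 + 28·720·30 = 604800 + 4838400 + 9072000 + 4838400 + 604800 = 19958400.

19958400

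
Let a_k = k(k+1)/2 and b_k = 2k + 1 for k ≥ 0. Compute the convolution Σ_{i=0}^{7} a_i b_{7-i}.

336

Write out a_i and b_{7-i} for i = 0,…,7 and sum the products.
Σ = 0·15 + 1·13 + 3·11 + 6·9 + 10·7 + 15·5 + 21·3 + 28·1 = 336.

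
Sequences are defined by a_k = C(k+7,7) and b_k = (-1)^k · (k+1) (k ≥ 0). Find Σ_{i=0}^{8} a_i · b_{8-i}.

Write out a_i and b_{8-i} for i = 0,…,8 and sum the products.
Σ = 1·9 + 8·(-8) + 36·7 + 120·(-6) + 330·5 + 792·(-4) + 1716·3 + 3432·(-2) + 6435·1 = 2678.

2678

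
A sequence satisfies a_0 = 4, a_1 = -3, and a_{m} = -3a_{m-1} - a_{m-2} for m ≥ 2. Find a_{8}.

The ordinary generating function has denominator 1 + 3q + q^2.
Iterating the recurrence: a_0,…,a_{8} = 4, -3, 5, -12, 31, -81, 212, -555, 1453.

1453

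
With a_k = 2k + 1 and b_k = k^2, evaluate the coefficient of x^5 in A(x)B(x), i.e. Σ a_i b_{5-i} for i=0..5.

155

This is [x^5] in the product of the two ordinary generating functions.
Σ = 1·25 + 3·16 + 5·9 + 7·4 + 9·1 + 11·0 = 155.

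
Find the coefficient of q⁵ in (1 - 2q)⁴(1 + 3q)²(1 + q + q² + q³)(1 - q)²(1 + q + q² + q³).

-188

(1 - 2q)⁴ has coefficients 1,-8,24,-32,16 for degrees 0…4.
(1 + 3q)² has coefficients 1,6,9,0,0,0 for degrees 0…5.
Multiplying by (1 + q + q² + q³) gives running coefficients 1,7,16,16,15,9 for degrees 0…5.
Multiplying by (1 - q)² gives running coefficients 1,5,3,-9,-1,-5 for degrees 0…5.
Finally multiplying by (1 + q + q² + q³), the product of all factors after the first has coefficients 1,6,9,0,-2,-12 for degrees 0…5.
[q⁵] = 1·(-12) − 8·(-2) + 24·0 − 32·9 + 16·6 = -188.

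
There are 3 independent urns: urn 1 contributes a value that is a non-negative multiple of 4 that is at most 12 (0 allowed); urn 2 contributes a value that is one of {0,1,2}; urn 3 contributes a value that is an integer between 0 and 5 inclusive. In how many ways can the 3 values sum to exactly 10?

5

The generating function for the choices is (1 + y^4 + y^8 + y^12)·(1 + y + y^2)·(1 + y + y^2 + y^3 + y^4 + y^5); the count is [y^10].
(1 + y^4 + y^8 + y^12) has coefficients 1,0,0,0,1,0,0,0,1,0,0 for degrees 0…10.
(1 + y + y^2) has coefficients 1,1,1,0,0,0,0,0,0,0,0 for degrees 0…10.
Finally multiplying by (1 + y + y^2 + y^3 + y^4 + y^5), the product of all factors after the first has coefficients 1,2,3,3,3,3,2,1,0,0,0 for degrees 0…10.
[y^10] = 1·0 + 1·2 + 1·3 = 5.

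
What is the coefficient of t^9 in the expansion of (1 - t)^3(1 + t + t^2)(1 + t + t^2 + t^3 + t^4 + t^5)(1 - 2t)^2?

(1 - t)^3 has coefficients 1,-3,3,-1 for degrees 0…3.
(1 + t + t^2) has coefficients 1,1,1,0,0,0,0,0,0,0 for degrees 0…9.
Multiplying by (1 + t + t^2 + t^3 + t^4 + t^5) gives running coefficients 1,2,3,3,3,3,2,1,0,0 for degrees 0…9.
Finally multiplying by (1 - 2t)^2, the product of all factors after the first has coefficients 1,-2,-1,-1,3,3,2,5,4,4 for degrees 0…9.
[t^9] = 1·4 − 3·4 + 3·5 − 1·2 = 5.

5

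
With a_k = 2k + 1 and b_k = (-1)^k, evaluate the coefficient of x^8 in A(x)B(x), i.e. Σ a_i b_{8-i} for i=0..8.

The convolution is the t^8 coefficient of A(t)B(t).
Σ = 1·1 + 3·(-1) + 5·1 + 7·(-1) + 9·1 + 11·(-1) + 13·1 + 15·(-1) + 17·1 = 9.

9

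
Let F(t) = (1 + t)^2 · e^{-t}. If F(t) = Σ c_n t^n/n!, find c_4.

5

The EGF product rule gives c_4 = Σ_{k_1+k_2=4} C(4; k_1,k_2) · ∏ g_i(k_i), where (1+t)^2 gives the falling factorial (2)_k; e^{-t} gives (-1)^k.
g_1(k) for k = 0…4: 1, 2, 2, 0, 0.
g_2(k) for k = 0…4: 1, -1, 1, -1, 1.
c_4 = Σ_k C(4,k)·g_1(k)·g_2(4−k) = 1·1·1 + 4·2·(-1) + 6·2·1 = 1 − 8 + 12 = 5.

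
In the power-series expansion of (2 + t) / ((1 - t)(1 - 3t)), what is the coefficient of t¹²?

Partial fractions give a closed form: a_n = (-3/2)·1^n + (7/2)·3^n.
At n = 12: a_12 = 1860042.

1860042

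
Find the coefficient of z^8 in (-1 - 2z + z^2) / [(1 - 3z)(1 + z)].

-7654

The denominator gives the recurrence a_n = 2a_(n−1) + 3a_(n−2) for n ≥ 3; the numerator fixes a_0 = -1, a_1 = -4, a_2 = -10.
Iterating: -1, -4, -10, -32, -94, -284, -850, -2552, -7654, so a_8 = -7654.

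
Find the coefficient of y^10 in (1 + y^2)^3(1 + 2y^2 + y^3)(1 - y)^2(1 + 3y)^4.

(1 + y^2)^3 has coefficients 1,0,3,0,3,0,1 for degrees 0…6.
(1 + 2y^2 + y^3) has coefficients 1,0,2,1,0,0,0,0,0,0,0 for degrees 0…10.
Multiplying by (1 - y)^2 gives running coefficients 1,-2,3,-3,0,1,0,0,0,0,0 for degrees 0…10.
Finally multiplying by (1 + 3y)^4, the product of all factors after the first has coefficients 1,10,33,33,-9,1,-69,-189,108,81,0 for degrees 0…10.
[y^10] = 1·0 + 3·108 + 3·(-69) + 1·(-9) = 108.

108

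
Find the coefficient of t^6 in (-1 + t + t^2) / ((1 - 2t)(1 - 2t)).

The denominator gives the recurrence a_n = 4a_(n−1) − 4a_(n−2) for n ≥ 3; the numerator fixes a_0 = -1, a_1 = -3, a_2 = -7.
Iterating: -1, -3, -7, -16, -36, -80, -176, so a_6 = -176.

-176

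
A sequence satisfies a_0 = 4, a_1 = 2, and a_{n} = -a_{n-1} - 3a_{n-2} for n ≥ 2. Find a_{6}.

The ordinary generating function has denominator 1 + x + 3x^2.
Iterating the recurrence: a_0,…,a_{6} = 4, 2, -14, 8, 34, -58, -44.

-44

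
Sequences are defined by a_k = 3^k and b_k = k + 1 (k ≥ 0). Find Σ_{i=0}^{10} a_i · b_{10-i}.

The convolution is the t^10 coefficient of A(t)B(t).
Σ = 1·11 + 3·10 + 9·9 + 27·8 + 81·7 + 243·6 + 729·5 + 2187·4 + 6561·3 + 19683·2 + 59049·1 = 132854.

132854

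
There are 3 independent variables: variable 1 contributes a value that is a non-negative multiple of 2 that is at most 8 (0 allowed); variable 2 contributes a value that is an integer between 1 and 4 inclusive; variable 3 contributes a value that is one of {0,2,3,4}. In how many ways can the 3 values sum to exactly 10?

The generating function for the choices is (1 + y^2 + y^4 + y^6 + y^8)·(y + y^2 + y^3 + y^4)·(1 + y^2 + y^3 + y^4); the count is [y^10].
(1 + y^2 + y^4 + y^6 + y^8) has coefficients 1,0,1,0,1,0,1,0,1 for degrees 0…8.
(y + y^2 + y^3 + y^4) has coefficients 0,1,1,1,1,0,0,0,0,0,0 for degrees 0…10.
Finally multiplying by (1 + y^2 + y^3 + y^4), the product of all factors after the first has coefficients 0,1,1,2,3,3,3,2,1,0,0 for degrees 0…10.
[y^10] = 1·0 + 1·1 + 1·3 + 1·3 + 1·1 = 8.

8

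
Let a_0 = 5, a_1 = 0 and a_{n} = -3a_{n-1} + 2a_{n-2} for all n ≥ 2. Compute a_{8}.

17630

The ordinary generating function has denominator 1 + 3y - 2y^2.
Iterating the recurrence: a_0,…,a_{8} = 5, 0, 10, -30, 110, -390, 1390, -4950, 17630.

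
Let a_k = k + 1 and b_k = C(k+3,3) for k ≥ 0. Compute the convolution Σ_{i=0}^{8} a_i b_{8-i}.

The convolution is the t^8 coefficient of A(t)B(t).
Σ = 1·165 + 2·120 + 3·84 + 4·56 + 5·35 + 6·20 + 7·10 + 8·4 + 9·1 = 1287.

1287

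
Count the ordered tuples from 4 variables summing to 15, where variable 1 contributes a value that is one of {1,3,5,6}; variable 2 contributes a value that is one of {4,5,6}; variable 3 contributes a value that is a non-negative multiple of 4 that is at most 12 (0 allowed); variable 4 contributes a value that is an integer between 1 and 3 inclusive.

The generating function for the choices is (t + t^3 + t^5 + t^6)·(t^4 + t^5 + t^6)·(1 + t^4 + t^8 + t^12)·(t + t^2 + t^3); the count is [t^15].
(t + t^3 + t^5 + t^6) has coefficients 0,1,0,1,0,1,1 for degrees 0…6.
(t^4 + t^5 + t^6) has coefficients 0,0,0,0,1,1,1,0,0,0,0,0,0,0,0,0 for degrees 0…15.
Multiplying by (1 + t^4 + t^8 + t^12) gives running coefficients 0,0,0,0,1,1,1,0,1,1,1,0,1,1,1,0 for degrees 0…15.
Finally multiplying by (t + t^2 + t^3), the product of all factors after the first has coefficients 0,0,0,0,0,1,2,3,2,2,2,3,2,2,2,3 for degrees 0…15.
[t^15] = 1·2 + 1·2 + 1·2 + 1·2 = 8.

8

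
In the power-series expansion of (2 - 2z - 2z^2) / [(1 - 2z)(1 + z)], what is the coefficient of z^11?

682

The denominator gives the recurrence a_n = a_(n−1) + 2a_(n−2) for n ≥ 3; the numerator fixes a_0 = 2, a_1 = 0, a_2 = 2.
Iterating: 2, 0, 2, 2, 6, 10, 22, 42, 86, 170, 342, 682, so a_11 = 682.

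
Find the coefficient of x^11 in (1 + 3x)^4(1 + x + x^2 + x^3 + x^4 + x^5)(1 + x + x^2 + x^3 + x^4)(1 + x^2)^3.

7907

(1 + 3x)^4 has coefficients 1,12,54,108,81 for degrees 0…4.
(1 + x + x^2 + x^3 + x^4 + x^5) has coefficients 1,1,1,1,1,1,0,0,0,0,0,0 for degrees 0…11.
Multiplying by (1 + x + x^2 + x^3 + x^4) gives running coefficients 1,2,3,4,5,5,4,3,2,1,0,0 for degrees 0…11.
Finally multiplying by (1 + x^2)^3, the product of all factors after the first has coefficients 1,2,6,10,17,23,29,32,32,29,23,17 for degrees 0…11.
[x^11] = 1·17 + 12·23 + 54·29 + 108·32 + 81·32 = 7907.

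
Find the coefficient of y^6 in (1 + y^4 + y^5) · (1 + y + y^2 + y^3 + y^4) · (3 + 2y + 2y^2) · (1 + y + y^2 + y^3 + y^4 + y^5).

55

(1 + y^4 + y^5) has coefficients 1,0,0,0,1,1 for degrees 0…5.
(1 + y + y^2 + y^3 + y^4) has coefficients 1,1,1,1,1,0,0 for degrees 0…6.
Multiplying by (3 + 2y + 2y^2) gives running coefficients 3,5,7,7,7,4,2 for degrees 0…6.
Finally multiplying by (1 + y + y^2 + y^3 + y^4 + y^5), the product of all factors after the first has coefficients 3,8,15,22,29,33,32 for degrees 0…6.
[y^6] = 1·32 + 1·15 + 1·8 = 55.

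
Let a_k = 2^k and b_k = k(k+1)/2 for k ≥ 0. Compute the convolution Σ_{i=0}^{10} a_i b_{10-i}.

4017

The convolution is the t^10 coefficient of A(t)B(t).
Σ = 1·55 + 2·45 + 4·36 + 8·28 + 16·21 + 32·15 + 64·10 + 128·6 + 256·3 + 512·1 + 1024·0 = 4017.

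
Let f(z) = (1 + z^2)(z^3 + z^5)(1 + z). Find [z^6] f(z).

(1 + z^2) has coefficients 1,0,1 for degrees 0…2.
(z^3 + z^5) has coefficients 0,0,0,1,0,1,0 for degrees 0…6.
Finally multiplying by (1 + z), the product of all factors after the first has coefficients 0,0,0,1,1,1,1 for degrees 0…6.
[z^6] = 1·1 + 1·1 = 2.

2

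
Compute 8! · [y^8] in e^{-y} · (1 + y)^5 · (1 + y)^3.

The EGF product rule gives c_8 = Σ_{k_1+k_2+k_3=8} C(8; k_1,k_2,k_3) · ∏ g_i(k_i), where e^{-y} gives (-1)^k; (1+y)^5 gives the falling factorial (5)_k; (1+y)^3 gives the falling factorial (3)_k.
g_1(k) for k = 0…8: 1, -1, 1, -1, 1, -1, 1, -1, 1.
g_2(k) for k = 0…8: 1, 5, 20, 60, 120, 120, 0, 0, 0.
g_3(k) for k = 0…8: 1, 3, 6, 6, 0, 0, 0, 0, 0.
First combine the last two factors: h(k) = Σ_j C(k,j)·g_2(j)·g_3(k−j) for k = 0…8: 1, 8, 56, 336, 1680, 6720, 20160, 40320, 40320.
c_8 = Σ_k C(8,k)·g_1(k)·h(8−k) = 1·1·40320 + 8·(-1)·40320 + 28·1·20160 + 56·(-1)·6720 + 70·1·1680 + 56·(-1)·336 + 28·1·56 + 8·(-1)·8 + 1·1·1 = 40320 − 322560 + 564480 − 376320 + 117600 − 18816 + 1568 − 64 + 1 = 6209.

6209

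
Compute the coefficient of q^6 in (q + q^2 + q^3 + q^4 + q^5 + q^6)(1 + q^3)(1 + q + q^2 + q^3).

(q + q^2 + q^3 + q^4 + q^5 + q^6) has coefficients 0,1,1,1,1,1,1 for degrees 0…6.
(1 + q^3) has coefficients 1,0,0,1,0,0,0 for degrees 0…6.
Finally multiplying by (1 + q + q^2 + q^3), the product of all factors after the first has coefficients 1,1,1,2,1,1,1 for degrees 0…6.
[q^6] = 1·1 + 1·1 + 1·2 + 1·1 + 1·1 + 1·1 = 7.

7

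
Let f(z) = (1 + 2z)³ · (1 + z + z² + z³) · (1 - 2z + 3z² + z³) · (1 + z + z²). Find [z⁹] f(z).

(1 + 2z)³ has coefficients 1,6,12,8 for degrees 0…3.
(1 + z + z² + z³) has coefficients 1,1,1,1,0,0,0,0,0,0 for degrees 0…9.
Multiplying by (1 - 2z + 3z² + z³) gives running coefficients 1,-1,2,3,2,4,1,0,0,0 for degrees 0…9.
Finally multiplying by (1 + z + z²), the product of all factors after the first has coefficients 1,0,2,4,7,9,7,5,1,0 for degrees 0…9.
[z⁹] = 1·0 + 6·1 + 12·5 + 8·7 = 122.

122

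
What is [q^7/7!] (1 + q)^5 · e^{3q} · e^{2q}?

The EGF product rule gives c_7 = Σ_{k_1+k_2+k_3=7} C(7; k_1,k_2,k_3) · ∏ g_i(k_i), where (1+q)^5 gives the falling factorial (5)_k; e^{3q} gives (3)^k; e^{2q} gives (2)^k.
g_1(k) for k = 0…7: 1, 5, 20, 60, 120, 120, 0, 0.
g_2(k) for k = 0…7: 1, 3, 9, 27, 81, 243, 729, 2187.
g_3(k) for k = 0…7: 1, 2, 4, 8, 16, 32, 64, 128.
First combine the last two factors: h(k) = Σ_j C(k,j)·g_2(j)·g_3(k−j) for k = 0…7: 1, 5, 25, 125, 625, 3125, 15625, 78125.
c_7 = Σ_k C(7,k)·g_1(k)·h(7−k) = 1·1·78125 + 7·5·15625 + 21·20·3125 + 35·60·625 + 35·120·125 + 21·120·25 = 78125 + 546875 + 1312500 + 1312500 + 525000 + 63000 = 3838000.

3838000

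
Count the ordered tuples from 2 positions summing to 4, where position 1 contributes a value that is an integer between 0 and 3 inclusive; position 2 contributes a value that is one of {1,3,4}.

The generating function for the choices is (1 + y + y^2 + y^3)·(y + y^3 + y^4); the count is [y^4].
(1 + y + y^2 + y^3) has coefficients 1,1,1,1 for degrees 0…3.
(y + y^3 + y^4) has coefficients 0,1,0,1,1 for degrees 0…4.
[y^4] = 1·1 + 1·1 + 1·0 + 1·1 = 3.

3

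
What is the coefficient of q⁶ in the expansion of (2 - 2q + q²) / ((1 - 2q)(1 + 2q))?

The denominator gives the recurrence a_n = 4a_(n−2) for n ≥ 3; the numerator fixes a_0 = 2, a_1 = -2, a_2 = 9.
Iterating: 2, -2, 9, -8, 36, -32, 144, so a_6 = 144.

144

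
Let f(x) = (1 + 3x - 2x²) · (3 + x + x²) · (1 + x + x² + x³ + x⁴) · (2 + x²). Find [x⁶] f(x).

(1 + 3x - 2x²) has coefficients 1,3,-2 for degrees 0…2.
(3 + x + x²) has coefficients 3,1,1,0,0,0,0 for degrees 0…6.
Multiplying by (1 + x + x² + x³ + x⁴) gives running coefficients 3,4,5,5,5,2,1 for degrees 0…6.
Finally multiplying by (2 + x²), the product of all factors after the first has coefficients 6,8,13,14,15,9,7 for degrees 0…6.
[x⁶] = 1·7 + 3·9 − 2·15 = 4.

4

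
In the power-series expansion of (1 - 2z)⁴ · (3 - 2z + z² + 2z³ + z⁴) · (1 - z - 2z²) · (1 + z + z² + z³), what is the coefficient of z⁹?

(1 - 2z)⁴ has coefficients 1,-8,24,-32,16 for degrees 0…4.
(3 - 2z + z² + 2z³ + z⁴) has coefficients 3,-2,1,2,1,0,0,0,0,0 for degrees 0…9.
Multiplying by (1 - z - 2z²) gives running coefficients 3,-5,-3,5,-3,-5,-2,0,0,0 for degrees 0…9.
Finally multiplying by (1 + z + z² + z³), the product of all factors after the first has coefficients 3,-2,-5,0,-6,-6,-5,-10,-7,-2 for degrees 0…9.
[z⁹] = 1·(-2) − 8·(-7) + 24·(-10) − 32·(-5) + 16·(-6) = -122.

-122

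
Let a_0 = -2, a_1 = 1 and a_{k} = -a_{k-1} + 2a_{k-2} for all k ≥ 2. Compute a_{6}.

-65

The ordinary generating function has denominator 1 + z - 2z^2.
Iterating the recurrence: a_0,…,a_{6} = -2, 1, -5, 7, -17, 31, -65.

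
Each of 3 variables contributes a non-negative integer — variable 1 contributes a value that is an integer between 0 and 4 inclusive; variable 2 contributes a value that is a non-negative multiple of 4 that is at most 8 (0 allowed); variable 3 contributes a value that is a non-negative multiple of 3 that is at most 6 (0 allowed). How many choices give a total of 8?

4

The generating function for the choices is (1 + z + z² + z³ + z⁴)·(1 + z⁴ + z⁸)·(1 + z³ + z⁶); the count is [z⁸].
(1 + z + z² + z³ + z⁴) has coefficients 1,1,1,1,1 for degrees 0…4.
(1 + z⁴ + z⁸) has coefficients 1,0,0,0,1,0,0,0,1 for degrees 0…8.
Finally multiplying by (1 + z³ + z⁶), the product of all factors after the first has coefficients 1,0,0,1,1,0,1,1,1 for degrees 0…8.
[z⁸] = 1·1 + 1·1 + 1·1 + 1·0 + 1·1 = 4.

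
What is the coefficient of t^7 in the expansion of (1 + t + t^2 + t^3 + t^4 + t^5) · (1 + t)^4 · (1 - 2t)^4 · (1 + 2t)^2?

-225

(1 + t + t^2 + t^3 + t^4 + t^5) has coefficients 1,1,1,1,1,1 for degrees 0…5.
(1 + t)^4 has coefficients 1,4,6,4,1,0,0,0 for degrees 0…7.
Multiplying by (1 - 2t)^4 gives running coefficients 1,-4,-2,20,1,-40,-8,32 for degrees 0…7.
Finally multiplying by (1 + 2t)^2, the product of all factors after the first has coefficients 1,0,-14,-4,73,44,-164,-160 for degrees 0…7.
[t^7] = 1·(-160) + 1·(-164) + 1·44 + 1·73 + 1·(-4) + 1·(-14) = -225.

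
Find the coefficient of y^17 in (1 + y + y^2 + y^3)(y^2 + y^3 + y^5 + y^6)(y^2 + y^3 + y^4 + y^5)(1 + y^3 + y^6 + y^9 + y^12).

(1 + y + y^2 + y^3) has coefficients 1,1,1,1 for degrees 0…3.
(y^2 + y^3 + y^5 + y^6) has coefficients 0,0,1,1,0,1,1,0,0,0,0,0,0,0,0,0,0,0 for degrees 0…17.
Multiplying by (y^2 + y^3 + y^4 + y^5) gives running coefficients 0,0,0,0,1,2,2,3,3,2,2,1,0,0,0,0,0,0 for degrees 0…17.
Finally multiplying by (1 + y^3 + y^6 + y^9 + y^12), the product of all factors after the first has coefficients 0,0,0,0,1,2,2,4,5,4,6,6,4,6,6,4,6,6 for degrees 0…17.
[y^17] = 1·6 + 1·6 + 1·4 + 1·6 = 22.

22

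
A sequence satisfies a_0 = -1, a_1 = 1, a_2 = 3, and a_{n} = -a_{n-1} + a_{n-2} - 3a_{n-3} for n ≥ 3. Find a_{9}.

The ordinary generating function has denominator 1 + x - x^2 + 3x^3.
Iterating the recurrence: a_0,…,a_{9} = -1, 1, 3, 1, -1, -7, 3, -7, 31, -47.

-47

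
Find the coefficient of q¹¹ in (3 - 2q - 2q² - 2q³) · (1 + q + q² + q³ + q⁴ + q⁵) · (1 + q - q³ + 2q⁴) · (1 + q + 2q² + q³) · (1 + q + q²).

-113

(3 - 2q - 2q² - 2q³) has coefficients 3,-2,-2,-2 for degrees 0…3.
(1 + q + q² + q³ + q⁴ + q⁵) has coefficients 1,1,1,1,1,1,0,0,0,0,0,0 for degrees 0…11.
Multiplying by (1 + q - q³ + 2q⁴) gives running coefficients 1,2,2,1,3,3,2,1,1,2,0,0 for degrees 0…11.
Multiplying by (1 + q + 2q² + q³) gives running coefficients 1,3,6,8,10,10,12,12,9,7,5,5 for degrees 0…11.
Finally multiplying by (1 + q + q²), the product of all factors after the first has coefficients 1,4,10,17,24,28,32,34,33,28,21,17 for degrees 0…11.
[q¹¹] = 3·17 − 2·21 − 2·28 − 2·33 = -113.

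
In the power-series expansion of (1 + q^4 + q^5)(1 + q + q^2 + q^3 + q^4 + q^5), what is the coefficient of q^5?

3

(1 + q^4 + q^5) has coefficients 1,0,0,0,1,1 for degrees 0…5.
(1 + q + q^2 + q^3 + q^4 + q^5) has coefficients 1,1,1,1,1,1 for degrees 0…5.
[q^5] = 1·1 + 1·1 + 1·1 = 3.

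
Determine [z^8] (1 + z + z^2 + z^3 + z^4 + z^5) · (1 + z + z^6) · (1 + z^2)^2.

(1 + z + z^2 + z^3 + z^4 + z^5) has coefficients 1,1,1,1,1,1 for degrees 0…5.
(1 + z + z^6) has coefficients 1,1,0,0,0,0,1,0,0 for degrees 0…8.
Finally multiplying by (1 + z^2)^2, the product of all factors after the first has coefficients 1,1,2,2,1,1,1,0,2 for degrees 0…8.
[z^8] = 1·2 + 1·0 + 1·1 + 1·1 + 1·1 + 1·2 = 7.

7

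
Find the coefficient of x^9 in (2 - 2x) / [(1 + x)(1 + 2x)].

Partial fractions give a closed form: a_n = (-4)·(-1)^n + (6)·(-2)^n.
At n = 9: a_9 = -3068.

-3068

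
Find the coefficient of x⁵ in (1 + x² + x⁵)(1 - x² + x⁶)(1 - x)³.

4

(1 + x² + x⁵) has coefficients 1,0,1,0,0,1 for degrees 0…5.
(1 - x² + x⁶) has coefficients 1,0,-1,0,0,0 for degrees 0…5.
Finally multiplying by (1 - x)³, the product of all factors after the first has coefficients 1,-3,2,2,-3,1 for degrees 0…5.
[x⁵] = 1·1 + 1·2 + 1·1 = 4.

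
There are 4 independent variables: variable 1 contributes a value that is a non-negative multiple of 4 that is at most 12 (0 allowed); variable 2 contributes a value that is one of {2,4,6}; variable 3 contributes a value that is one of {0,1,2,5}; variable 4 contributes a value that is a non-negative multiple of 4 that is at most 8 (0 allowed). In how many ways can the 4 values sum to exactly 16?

9

The generating function for the choices is (1 + q⁴ + q⁸ + q¹²)·(q² + q⁴ + q⁶)·(1 + q + q² + q⁵)·(1 + q⁴ + q⁸); the count is [q¹⁶].
(1 + q⁴ + q⁸ + q¹²) has coefficients 1,0,0,0,1,0,0,0,1,0,0,0,1 for degrees 0…12.
(q² + q⁴ + q⁶) has coefficients 0,0,1,0,1,0,1,0,0,0,0,0,0,0,0,0,0 for degrees 0…16.
Multiplying by (1 + q + q² + q⁵) gives running coefficients 0,0,1,1,2,1,2,2,1,1,0,1,0,0,0,0,0 for degrees 0…16.
Finally multiplying by (1 + q⁴ + q⁸), the product of all factors after the first has coefficients 0,0,1,1,2,1,3,3,3,2,3,4,3,2,2,3,1 for degrees 0…16.
[q¹⁶] = 1·1 + 1·3 + 1·3 + 1·2 = 9.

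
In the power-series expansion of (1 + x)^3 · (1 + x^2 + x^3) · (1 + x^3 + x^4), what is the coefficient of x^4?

10

(1 + x)^3 has coefficients 1,3,3,1 for degrees 0…3.
(1 + x^2 + x^3) has coefficients 1,0,1,1,0 for degrees 0…4.
Finally multiplying by (1 + x^3 + x^4), the product of all factors after the first has coefficients 1,0,1,2,1 for degrees 0…4.
[x^4] = 1·1 + 3·2 + 3·1 + 1·0 = 10.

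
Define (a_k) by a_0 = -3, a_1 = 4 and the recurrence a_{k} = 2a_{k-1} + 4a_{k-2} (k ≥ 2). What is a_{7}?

256

The ordinary generating function has denominator 1 - 2z - 4z^2.
Iterating the recurrence: a_0,…,a_{7} = -3, 4, -4, 8, 0, 32, 64, 256.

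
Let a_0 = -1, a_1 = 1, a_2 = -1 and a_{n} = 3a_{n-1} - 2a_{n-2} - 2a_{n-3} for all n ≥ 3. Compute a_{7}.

The ordinary generating function has denominator 1 - 3q + 2q^2 + 2q^3.
Iterating the recurrence: a_0,…,a_{7} = -1, 1, -1, -3, -9, -19, -33, -43.

-43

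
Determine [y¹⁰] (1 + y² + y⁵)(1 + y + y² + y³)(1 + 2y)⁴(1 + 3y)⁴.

31491

(1 + y² + y⁵) has coefficients 1,0,1,0,0,1 for degrees 0…5.
(1 + y + y² + y³) has coefficients 1,1,1,1,0,0,0,0,0,0,0 for degrees 0…10.
Multiplying by (1 + 2y)⁴ gives running coefficients 1,9,33,65,80,72,48,16,0,0,0 for degrees 0…10.
Finally multiplying by (1 + 3y)⁴, the product of all factors after the first has coefficients 1,21,195,1055,3695,8835,14925,18385,17040,11880,5616 for degrees 0…10.
[y¹⁰] = 1·5616 + 1·17040 + 1·8835 = 31491.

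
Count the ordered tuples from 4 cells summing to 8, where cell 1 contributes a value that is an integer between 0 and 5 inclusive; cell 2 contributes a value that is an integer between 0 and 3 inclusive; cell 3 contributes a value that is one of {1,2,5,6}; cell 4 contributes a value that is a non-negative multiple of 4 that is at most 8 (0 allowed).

The generating function for the choices is (1 + x + x^2 + x^3 + x^4 + x^5)·(1 + x + x^2 + x^3)·(x + x^2 + x^5 + x^6)·(1 + x^4 + x^8); the count is [x^8].
(1 + x + x^2 + x^3 + x^4 + x^5) has coefficients 1,1,1,1,1,1 for degrees 0…5.
(1 + x + x^2 + x^3) has coefficients 1,1,1,1,0,0,0,0,0 for degrees 0…8.
Multiplying by (x + x^2 + x^5 + x^6) gives running coefficients 0,1,2,2,2,2,2,2,2 for degrees 0…8.
Finally multiplying by (1 + x^4 + x^8), the product of all factors after the first has coefficients 0,1,2,2,2,3,4,4,4 for degrees 0…8.
[x^8] = 1·4 + 1·4 + 1·4 + 1·3 + 1·2 + 1·2 = 19.

19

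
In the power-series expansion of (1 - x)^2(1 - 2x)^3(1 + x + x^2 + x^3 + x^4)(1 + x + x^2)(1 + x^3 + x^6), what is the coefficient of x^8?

8

(1 - x)^2 has coefficients 1,-2,1 for degrees 0…2.
(1 - 2x)^3 has coefficients 1,-6,12,-8,0,0,0,0,0 for degrees 0…8.
Multiplying by (1 + x + x^2 + x^3 + x^4) gives running coefficients 1,-5,7,-1,-1,-2,4,-8,0 for degrees 0…8.
Multiplying by (1 + x + x^2) gives running coefficients 1,-4,3,1,5,-4,1,-6,-4 for degrees 0…8.
Finally multiplying by (1 + x^3 + x^6), the product of all factors after the first has coefficients 1,-4,3,2,1,-1,3,-5,-5 for degrees 0…8.
[x^8] = 1·(-5) − 2·(-5) + 1·3 = 8.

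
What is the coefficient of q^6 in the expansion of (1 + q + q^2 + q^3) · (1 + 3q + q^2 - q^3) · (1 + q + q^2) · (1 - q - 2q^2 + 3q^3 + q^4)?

(1 + q + q^2 + q^3) has coefficients 1,1,1,1 for degrees 0…3.
(1 + 3q + q^2 - q^3) has coefficients 1,3,1,-1,0,0,0 for degrees 0…6.
Multiplying by (1 + q + q^2) gives running coefficients 1,4,5,3,0,-1,0 for degrees 0…6.
Finally multiplying by (1 - q - 2q^2 + 3q^3 + q^4), the product of all factors after the first has coefficients 1,3,-1,-7,0,12,15 for degrees 0…6.
[q^6] = 1·15 + 1·12 + 1·0 + 1·(-7) = 20.

20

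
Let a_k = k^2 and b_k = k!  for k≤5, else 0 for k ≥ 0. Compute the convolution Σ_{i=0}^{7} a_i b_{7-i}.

927

The convolution is the t^7 coefficient of A(t)B(t).
Σ = 0·0 + 1·0 + 4·120 + 9·24 + 16·6 + 25·2 + 36·1 + 49·1 = 927.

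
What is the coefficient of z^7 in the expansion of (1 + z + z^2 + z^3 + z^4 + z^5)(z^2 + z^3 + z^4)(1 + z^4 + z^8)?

5

(1 + z + z^2 + z^3 + z^4 + z^5) has coefficients 1,1,1,1,1,1 for degrees 0…5.
(z^2 + z^3 + z^4) has coefficients 0,0,1,1,1,0,0,0 for degrees 0…7.
Finally multiplying by (1 + z^4 + z^8), the product of all factors after the first has coefficients 0,0,1,1,1,0,1,1 for degrees 0…7.
[z^7] = 1·1 + 1·1 + 1·0 + 1·1 + 1·1 + 1·1 = 5.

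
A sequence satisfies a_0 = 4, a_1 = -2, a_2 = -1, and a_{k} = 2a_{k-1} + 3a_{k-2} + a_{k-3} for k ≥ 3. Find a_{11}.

-33469

The ordinary generating function has denominator 1 - 2q - 3q^2 - q^3.
Iterating the recurrence: a_0,…,a_{11} = 4, -2, -1, -4, -13, -39, -121, -372, -1146, -3529, -10868, -33469.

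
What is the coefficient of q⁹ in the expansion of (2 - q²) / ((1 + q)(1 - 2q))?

The denominator gives the recurrence a_n = a_(n−1) + 2a_(n−2) for n ≥ 3; the numerator fixes a_0 = 2, a_1 = 2, a_2 = 5.
Iterating: 2, 2, 5, 9, 19, 37, 75, 149, 299, 597, so a_9 = 597.

597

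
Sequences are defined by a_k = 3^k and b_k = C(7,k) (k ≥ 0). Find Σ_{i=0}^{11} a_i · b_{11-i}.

The convolution is the t^11 coefficient of A(t)B(t).
Σ = 1·0 + 3·0 + 9·0 + 27·0 + 81·1 + 243·7 + 729·21 + 2187·35 + 6561·35 + 19683·21 + 59049·7 + 177147·1 = 1327104.

1327104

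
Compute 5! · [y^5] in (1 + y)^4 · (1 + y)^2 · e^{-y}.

The EGF product rule gives c_5 = Σ_{k_1+k_2+k_3=5} C(5; k_1,k_2,k_3) · ∏ g_i(k_i), where (1+y)^4 gives the falling factorial (4)_k; (1+y)^2 gives the falling factorial (2)_k; e^{-y} gives (-1)^k.
g_1(k) for k = 0…5: 1, 4, 12, 24, 24, 0.
g_2(k) for k = 0…5: 1, 2, 2, 0, 0, 0.
g_3(k) for k = 0…5: 1, -1, 1, -1, 1, -1.
First combine the last two factors: h(k) = Σ_j C(k,j)·g_2(j)·g_3(k−j) for k = 0…5: 1, 1, -1, -1, 5, -11.
c_5 = Σ_k C(5,k)·g_1(k)·h(5−k) = 1·1·(-11) + 5·4·5 + 10·12·(-1) + 10·24·(-1) + 5·24·1 = −11 + 100 − 120 − 240 + 120 = -151.

-151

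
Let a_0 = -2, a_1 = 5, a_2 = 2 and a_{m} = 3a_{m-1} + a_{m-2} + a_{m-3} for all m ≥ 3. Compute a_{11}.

The ordinary generating function has denominator 1 - 3y - y^2 - y^3.
Iterating the recurrence: a_0,…,a_{11} = -2, 5, 2, 9, 34, 113, 382, 1293, 4374, 14797, 50058, 169345.

169345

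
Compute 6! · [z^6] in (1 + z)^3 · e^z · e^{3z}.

53248

The EGF product rule gives c_6 = Σ_{k_1+k_2+k_3=6} C(6; k_1,k_2,k_3) · ∏ g_i(k_i), where (1+z)^3 gives the falling factorial (3)_k; e^z gives (1)^k; e^{3z} gives (3)^k.
g_1(k) for k = 0…6: 1, 3, 6, 6, 0, 0, 0.
g_2(k) for k = 0…6: 1, 1, 1, 1, 1, 1, 1.
g_3(k) for k = 0…6: 1, 3, 9, 27, 81, 243, 729.
First combine the last two factors: h(k) = Σ_j C(k,j)·g_2(j)·g_3(k−j) for k = 0…6: 1, 4, 16, 64, 256, 1024, 4096.
c_6 = Σ_k C(6,k)·g_1(k)·h(6−k) = 1·1·4096 + 6·3·1024 + 15·6·256 + 20·6·64 = 4096 + 18432 + 23040 + 7680 = 53248.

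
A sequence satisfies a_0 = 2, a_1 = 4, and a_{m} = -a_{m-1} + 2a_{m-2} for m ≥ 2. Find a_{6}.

The ordinary generating function has denominator 1 + z - 2z^2.
Iterating the recurrence: a_0,…,a_{6} = 2, 4, 0, 8, -8, 24, -40.

-40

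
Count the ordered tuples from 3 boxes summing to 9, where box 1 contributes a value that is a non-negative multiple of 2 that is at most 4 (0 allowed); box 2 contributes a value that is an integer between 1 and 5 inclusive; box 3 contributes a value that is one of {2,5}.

The generating function for the choices is (1 + q² + q⁴)·(q + q² + q³ + q⁴ + q⁵)·(q² + q⁵); the count is [q⁹].
(1 + q² + q⁴) has coefficients 1,0,1,0,1 for degrees 0…4.
(q + q² + q³ + q⁴ + q⁵) has coefficients 0,1,1,1,1,1,0,0,0,0 for degrees 0…9.
Finally multiplying by (q² + q⁵), the product of all factors after the first has coefficients 0,0,0,1,1,1,2,2,1,1 for degrees 0…9.
[q⁹] = 1·1 + 1·2 + 1·1 = 4.

4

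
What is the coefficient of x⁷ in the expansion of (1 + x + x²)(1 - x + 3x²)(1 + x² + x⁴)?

(1 + x + x²) has coefficients 1,1,1 for degrees 0…2.
(1 - x + 3x²) has coefficients 1,-1,3,0,0,0,0,0 for degrees 0…7.
Finally multiplying by (1 + x² + x⁴), the product of all factors after the first has coefficients 1,-1,4,-1,4,-1,3,0 for degrees 0…7.
[x⁷] = 1·0 + 1·3 + 1·(-1) = 2.

2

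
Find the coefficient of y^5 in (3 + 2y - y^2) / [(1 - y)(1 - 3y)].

1294

The denominator gives the recurrence a_n = 4a_(n−1) − 3a_(n−2) for n ≥ 3; the numerator fixes a_0 = 3, a_1 = 14, a_2 = 46.
Iterating: 3, 14, 46, 142, 430, 1294, so a_5 = 1294.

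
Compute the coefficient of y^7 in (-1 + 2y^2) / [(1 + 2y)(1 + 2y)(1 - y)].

441

The denominator gives the recurrence a_n = −3a_(n−1) + 4a_(n−3) for n ≥ 3; the numerator fixes a_0 = -1, a_1 = 3, a_2 = -7.
Iterating: -1, 3, -7, 17, -39, 89, -199, 441, so a_7 = 441.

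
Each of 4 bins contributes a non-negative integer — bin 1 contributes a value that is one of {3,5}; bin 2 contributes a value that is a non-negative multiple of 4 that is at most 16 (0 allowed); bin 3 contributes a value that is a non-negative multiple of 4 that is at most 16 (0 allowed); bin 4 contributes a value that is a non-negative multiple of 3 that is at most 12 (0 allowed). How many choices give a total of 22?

The generating function for the choices is (y^3 + y^5)·(1 + y^4 + y^8 + y^12 + y^16)·(1 + y^4 + y^8 + y^12 + y^16)·(1 + y^3 + y^6 + y^9 + y^12); the count is [y^22].
(y^3 + y^5) has coefficients 0,0,0,1,0,1 for degrees 0…5.
(1 + y^4 + y^8 + y^12 + y^16) has coefficients 1,0,0,0,1,0,0,0,1,0,0,0,1,0,0,0,1,0,0,0,0,0,0 for degrees 0…22.
Multiplying by (1 + y^4 + y^8 + y^12 + y^16) gives running coefficients 1,0,0,0,2,0,0,0,3,0,0,0,4,0,0,0,5,0,0,0,4,0,0 for degrees 0…22.
Finally multiplying by (1 + y^3 + y^6 + y^9 + y^12), the product of all factors after the first has coefficients 1,0,0,1,2,0,1,2,3,1,2,3,5,2,3,4,7,3,4,5,7,4,5 for degrees 0…22.
[y^22] = 1·5 + 1·3 = 8.

8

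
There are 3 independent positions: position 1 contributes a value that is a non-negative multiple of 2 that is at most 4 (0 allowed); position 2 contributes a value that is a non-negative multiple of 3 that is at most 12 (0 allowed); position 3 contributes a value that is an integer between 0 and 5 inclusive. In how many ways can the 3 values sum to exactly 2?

The generating function for the choices is (1 + x² + x⁴)·(1 + x³ + x⁶ + x⁹ + x¹²)·(1 + x + x² + x³ + x⁴ + x⁵); the count is [x²].
(1 + x² + x⁴) has coefficients 1,0,1 for degrees 0…2.
(1 + x³ + x⁶ + x⁹ + x¹²) has coefficients 1,0,0 for degrees 0…2.
Finally multiplying by (1 + x + x² + x³ + x⁴ + x⁵), the product of all factors after the first has coefficients 1,1,1 for degrees 0…2.
[x²] = 1·1 + 1·1 = 2.

2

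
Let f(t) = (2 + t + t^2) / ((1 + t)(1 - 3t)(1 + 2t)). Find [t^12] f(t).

The denominator gives the recurrence a_n = 7a_(n−2) + 6a_(n−3) for n ≥ 3; the numerator fixes a_0 = 2, a_1 = 1, a_2 = 15.
Iterating: 2, 1, 15, 19, 111, 223, 891, 2227, 7575, 20935, 66387, 191995, 590319, so a_12 = 590319.

590319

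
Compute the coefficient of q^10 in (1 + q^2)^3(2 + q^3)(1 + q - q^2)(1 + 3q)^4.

166

(1 + q^2)^3 has coefficients 1,0,3,0,3,0,1 for degrees 0…6.
(2 + q^3) has coefficients 2,0,0,1,0,0,0,0,0,0,0 for degrees 0…10.
Multiplying by (1 + q - q^2) gives running coefficients 2,2,-2,1,1,-1,0,0,0,0,0 for degrees 0…10.
Finally multiplying by (1 + 3q)^4, the product of all factors after the first has coefficients 2,26,130,301,283,11,-12,135,-27,-81,0 for degrees 0…10.
[q^10] = 1·0 + 3·(-27) + 3·(-12) + 1·283 = 166.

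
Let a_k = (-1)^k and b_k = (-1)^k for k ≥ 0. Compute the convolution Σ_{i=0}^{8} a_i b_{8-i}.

9

This is [x^8] in the product of the two ordinary generating functions.
Σ = 1·1 − 1·(-1) + 1·1 − 1·(-1) + 1·1 − 1·(-1) + 1·1 − 1·(-1) + 1·1 = 9.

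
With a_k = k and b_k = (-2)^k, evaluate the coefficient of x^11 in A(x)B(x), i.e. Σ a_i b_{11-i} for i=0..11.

The convolution is the x^11 coefficient of A(x)B(x).
Σ = 0·(-2048) + 1·1024 + 2·(-512) + 3·256 + 4·(-128) + 5·64 + 6·(-32) + 7·16 + 8·(-8) + 9·4 + 10·(-2) + 11·1 = 459.

459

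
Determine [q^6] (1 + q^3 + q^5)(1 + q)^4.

8

(1 + q^3 + q^5) has coefficients 1,0,0,1,0,1 for degrees 0…5.
(1 + q)^4 has coefficients 1,4,6,4,1,0,0 for degrees 0…6.
[q^6] = 1·0 + 1·4 + 1·4 = 8.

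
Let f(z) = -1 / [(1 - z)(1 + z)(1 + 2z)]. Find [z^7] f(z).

170

The denominator gives the recurrence a_n = −2a_(n−1) + a_(n−2) + 2a_(n−3) for n ≥ 3; the numerator fixes a_0 = -1, a_1 = 2, a_2 = -5.
Iterating: -1, 2, -5, 10, -21, 42, -85, 170, so a_7 = 170.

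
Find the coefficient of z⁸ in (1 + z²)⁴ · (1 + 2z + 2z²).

(1 + z²)⁴ has coefficients 1,0,4,0,6,0,4,0,1 for degrees 0…8.
(1 + 2z + 2z²) has coefficients 1,2,2,0,0,0,0,0,0 for degrees 0…8.
[z⁸] = 1·0 + 4·0 + 6·0 + 4·2 + 1·1 = 9.

9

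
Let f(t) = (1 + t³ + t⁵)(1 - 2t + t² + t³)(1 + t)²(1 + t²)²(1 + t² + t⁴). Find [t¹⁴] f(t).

11

(1 + t³ + t⁵) has coefficients 1,0,0,1,0,1 for degrees 0…5.
(1 - 2t + t² + t³) has coefficients 1,-2,1,1,0,0,0,0,0,0,0,0,0,0,0 for degrees 0…14.
Multiplying by (1 + t)² gives running coefficients 1,0,-2,1,3,1,0,0,0,0,0,0,0,0,0 for degrees 0…14.
Multiplying by (1 + t²)² gives running coefficients 1,0,0,1,0,3,4,3,3,1,0,0,0,0,0 for degrees 0…14.
Finally multiplying by (1 + t² + t⁴), the product of all factors after the first has coefficients 1,0,1,1,1,4,4,7,7,7,7,4,3,1,0 for degrees 0…14.
[t¹⁴] = 1·0 + 1·4 + 1·7 = 11.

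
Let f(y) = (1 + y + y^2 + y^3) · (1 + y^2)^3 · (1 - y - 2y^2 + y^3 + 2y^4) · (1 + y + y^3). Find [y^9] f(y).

13

(1 + y + y^2 + y^3) has coefficients 1,1,1,1 for degrees 0…3.
(1 + y^2)^3 has coefficients 1,0,3,0,3,0,1,0,0,0 for degrees 0…9.
Multiplying by (1 - y - 2y^2 + y^3 + 2y^4) gives running coefficients 1,-1,1,-2,-1,0,1,2,4,1 for degrees 0…9.
Finally multiplying by (1 + y + y^3), the product of all factors after the first has coefficients 1,0,0,0,-4,0,-1,2,6,6 for degrees 0…9.
[y^9] = 1·6 + 1·6 + 1·2 + 1·(-1) = 13.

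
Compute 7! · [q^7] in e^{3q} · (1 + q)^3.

65124

The EGF product rule gives c_7 = Σ_{k_1+k_2=7} C(7; k_1,k_2) · ∏ g_i(k_i), where e^{3q} gives (3)^k; (1+q)^3 gives the falling factorial (3)_k.
g_1(k) for k = 0…7: 1, 3, 9, 27, 81, 243, 729, 2187.
g_2(k) for k = 0…7: 1, 3, 6, 6, 0, 0, 0, 0.
c_7 = Σ_k C(7,k)·g_1(k)·g_2(7−k) = 35·81·6 + 21·243·6 + 7·729·3 + 1·2187·1 = 17010 + 30618 + 15309 + 2187 = 65124.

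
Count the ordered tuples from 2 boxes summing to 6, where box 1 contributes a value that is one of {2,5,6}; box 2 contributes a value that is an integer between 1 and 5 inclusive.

The generating function for the choices is (x^2 + x^5 + x^6)·(x + x^2 + x^3 + x^4 + x^5); the count is [x^6].
(x^2 + x^5 + x^6) has coefficients 0,0,1,0,0,1,1 for degrees 0…6.
(x + x^2 + x^3 + x^4 + x^5) has coefficients 0,1,1,1,1,1,0 for degrees 0…6.
[x^6] = 1·1 + 1·1 + 1·0 = 2.

2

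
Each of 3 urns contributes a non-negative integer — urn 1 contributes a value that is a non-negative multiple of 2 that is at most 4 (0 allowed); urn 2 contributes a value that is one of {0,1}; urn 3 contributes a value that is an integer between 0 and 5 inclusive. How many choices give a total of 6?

The generating function for the choices is (1 + x² + x⁴)·(1 + x)·(1 + x + x² + x³ + x⁴ + x⁵); the count is [x⁶].
(1 + x² + x⁴) has coefficients 1,0,1,0,1 for degrees 0…4.
(1 + x) has coefficients 1,1,0,0,0,0,0 for degrees 0…6.
Finally multiplying by (1 + x + x² + x³ + x⁴ + x⁵), the product of all factors after the first has coefficients 1,2,2,2,2,2,1 for degrees 0…6.
[x⁶] = 1·1 + 1·2 + 1·2 = 5.

5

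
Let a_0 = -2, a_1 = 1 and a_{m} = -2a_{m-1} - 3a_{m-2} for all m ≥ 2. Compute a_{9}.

-263

The ordinary generating function has denominator 1 + 2q + 3q^2.
Iterating the recurrence: a_0,…,a_{9} = -2, 1, 4, -11, 10, 13, -56, 73, 22, -263.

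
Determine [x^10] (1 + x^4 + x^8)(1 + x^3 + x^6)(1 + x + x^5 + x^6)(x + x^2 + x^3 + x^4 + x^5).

(1 + x^4 + x^8) has coefficients 1,0,0,0,1,0,0,0,1 for degrees 0…8.
(1 + x^3 + x^6) has coefficients 1,0,0,1,0,0,1,0,0,0,0 for degrees 0…10.
Multiplying by (1 + x + x^5 + x^6) gives running coefficients 1,1,0,1,1,1,2,1,1,1,0 for degrees 0…10.
Finally multiplying by (x + x^2 + x^3 + x^4 + x^5), the product of all factors after the first has coefficients 0,1,2,2,3,4,4,5,6,6,6 for degrees 0…10.
[x^10] = 1·6 + 1·4 + 1·2 = 12.

12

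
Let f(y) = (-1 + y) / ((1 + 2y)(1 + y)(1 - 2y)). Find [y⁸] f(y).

-426

Partial fractions give a closed form: a_n = (-3/2)·(-2)^n + (2/3)·(-1)^n + (-1/6)·2^n.
At n = 8: a_8 = -426.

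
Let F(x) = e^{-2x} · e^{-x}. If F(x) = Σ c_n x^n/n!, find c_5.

-243

The EGF product rule gives c_5 = Σ_{k_1+k_2=5} C(5; k_1,k_2) · ∏ g_i(k_i), where e^{-2x} gives (-2)^k; e^{-x} gives (-1)^k.
g_1(k) for k = 0…5: 1, -2, 4, -8, 16, -32.
g_2(k) for k = 0…5: 1, -1, 1, -1, 1, -1.
c_5 = Σ_k C(5,k)·g_1(k)·g_2(5−k) = 1·1·(-1) + 5·(-2)·1 + 10·4·(-1) + 10·(-8)·1 + 5·16·(-1) + 1·(-32)·1 = −1 − 10 − 40 − 80 − 80 − 32 = -243.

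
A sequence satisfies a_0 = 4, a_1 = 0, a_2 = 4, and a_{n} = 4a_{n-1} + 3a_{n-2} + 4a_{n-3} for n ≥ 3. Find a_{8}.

The ordinary generating function has denominator 1 - 4q - 3q^2 - 4q^3.
Iterating the recurrence: a_0,…,a_{8} = 4, 0, 4, 32, 140, 672, 3236, 15520, 74476.

74476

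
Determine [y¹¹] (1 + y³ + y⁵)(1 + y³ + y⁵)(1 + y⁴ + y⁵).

(1 + y³ + y⁵) has coefficients 1,0,0,1,0,1 for degrees 0…5.
(1 + y³ + y⁵) has coefficients 1,0,0,1,0,1,0,0,0,0,0,0 for degrees 0…11.
Finally multiplying by (1 + y⁴ + y⁵), the product of all factors after the first has coefficients 1,0,0,1,1,2,0,1,1,1,1,0 for degrees 0…11.
[y¹¹] = 1·0 + 1·1 + 1·0 = 1.

1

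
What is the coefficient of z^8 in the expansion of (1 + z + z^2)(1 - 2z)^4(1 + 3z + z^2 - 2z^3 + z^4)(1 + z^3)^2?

(1 + z + z^2) has coefficients 1,1,1 for degrees 0…2.
(1 - 2z)^4 has coefficients 1,-8,24,-32,16,0,0,0,0 for degrees 0…8.
Multiplying by (1 + 3z + z^2 - 2z^3 + z^4) gives running coefficients 1,-5,1,30,-39,-40,104,-64,16 for degrees 0…8.
Finally multiplying by (1 + z^3)^2, the product of all factors after the first has coefficients 1,-5,1,32,-49,-38,165,-147,-63 for degrees 0…8.
[z^8] = 1·(-63) + 1·(-147) + 1·165 = -45.

-45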